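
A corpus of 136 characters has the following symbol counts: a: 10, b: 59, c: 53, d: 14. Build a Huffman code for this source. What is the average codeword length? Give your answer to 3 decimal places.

1.743 bits/symbol

Probabilities are the counts divided by 136.
Repeatedly combine the two least-probable nodes; the expected code length is the sum of the merged weights.
merge 5/68 + 7/68 → 3/17
merge 3/17 + 53/136 → 77/136
merge 59/136 + 77/136 → 1
L = 3/17 + 77/136 + 1 = 237/136 ≈ 1.743 bits/symbol.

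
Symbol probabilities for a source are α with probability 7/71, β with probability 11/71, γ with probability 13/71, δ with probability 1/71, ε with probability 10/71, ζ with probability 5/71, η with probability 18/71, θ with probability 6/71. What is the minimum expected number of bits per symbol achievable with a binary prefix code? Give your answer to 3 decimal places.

2.817 bits/symbol

Repeatedly combine the two least-probable nodes; the expected code length is the sum of the merged weights.
merge 1/71 + 5/71 → 6/71
merge 6/71 + 6/71 → 12/71
merge 7/71 + 10/71 → 17/71
merge 11/71 + 12/71 → 23/71
merge 13/71 + 17/71 → 30/71
merge 18/71 + 23/71 → 41/71
merge 30/71 + 41/71 → 1
L = 6/71 + 12/71 + 17/71 + 23/71 + 30/71 + 41/71 + 1 = 200/71 ≈ 2.817 bits/symbol.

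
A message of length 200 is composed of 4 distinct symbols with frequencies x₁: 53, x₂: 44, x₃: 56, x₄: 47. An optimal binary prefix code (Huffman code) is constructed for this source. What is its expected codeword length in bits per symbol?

Probabilities are the counts divided by 200.
Repeatedly combine the two least-probable nodes; the expected code length is the sum of the merged weights.
merge 11/50 + 47/200 → 91/200
merge 53/200 + 7/25 → 109/200
merge 91/200 + 109/200 → 1
L = 91/200 + 109/200 + 1 = 2 bits/symbol.

2 bits/symbol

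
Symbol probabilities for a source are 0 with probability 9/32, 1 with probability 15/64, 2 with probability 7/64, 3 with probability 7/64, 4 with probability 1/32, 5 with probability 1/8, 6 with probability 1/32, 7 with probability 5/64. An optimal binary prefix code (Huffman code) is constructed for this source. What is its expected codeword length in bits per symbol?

2.6875 bits/symbol

Repeatedly combine the two least-probable nodes; the expected code length is the sum of the merged weights.
merge 1/32 + 1/32 → 1/16
merge 1/16 + 5/64 → 9/64
merge 7/64 + 7/64 → 7/32
merge 1/8 + 9/64 → 17/64
merge 7/32 + 15/64 → 29/64
merge 17/64 + 9/32 → 35/64
merge 29/64 + 35/64 → 1
L = 1/16 + 9/64 + 7/32 + 17/64 + 29/64 + 35/64 + 1 = 43/16 = 2.6875 bits/symbol.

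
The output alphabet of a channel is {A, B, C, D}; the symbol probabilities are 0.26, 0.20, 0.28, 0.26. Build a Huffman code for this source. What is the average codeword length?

Repeatedly combine the two least-probable nodes; the expected code length is the sum of the merged weights.
merge 1/5 + 13/50 → 23/50
merge 13/50 + 7/25 → 27/50
merge 23/50 + 27/50 → 1
L = 23/50 + 27/50 + 1 = 2 bits/symbol.

2 bits/symbol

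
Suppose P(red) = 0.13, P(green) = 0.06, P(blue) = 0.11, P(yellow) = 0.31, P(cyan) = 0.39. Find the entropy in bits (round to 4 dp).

2.0301 bits

H = −Σ pᵢ log₂ pᵢ.
−0.13·log₂(0.13) = 0.3826
−0.06·log₂(0.06) = 0.2435
−0.11·log₂(0.11) = 0.3503
−0.31·log₂(0.31) = 0.5238
−0.39·log₂(0.39) = 0.5298
Sum ≈ 2.0301 → 2.0301 bits.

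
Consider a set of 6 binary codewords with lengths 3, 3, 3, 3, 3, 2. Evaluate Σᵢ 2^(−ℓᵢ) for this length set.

0.875

With common denominator 2^3 = 8: Σ 2^(−ℓᵢ) = 1/8 + 1/8 + 1/8 + 1/8 + 1/8 + 2/8 = 7/8 = 0.875.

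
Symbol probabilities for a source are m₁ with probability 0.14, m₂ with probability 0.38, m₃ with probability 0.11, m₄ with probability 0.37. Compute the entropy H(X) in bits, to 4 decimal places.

1.8086 bits

H = −Σ pᵢ log₂ pᵢ.
−0.14·log₂(0.14) = 0.3971
−0.38·log₂(0.38) = 0.5305
−0.11·log₂(0.11) = 0.3503
−0.37·log₂(0.37) = 0.5307
Sum ≈ 1.8086 → 1.8086 bits.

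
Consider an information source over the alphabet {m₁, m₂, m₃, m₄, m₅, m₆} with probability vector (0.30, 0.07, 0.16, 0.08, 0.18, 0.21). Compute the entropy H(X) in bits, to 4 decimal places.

H = −Σ pᵢ log₂ pᵢ.
−0.30·log₂(0.30) = 0.5211
−0.07·log₂(0.07) = 0.2686
−0.16·log₂(0.16) = 0.4230
−0.08·log₂(0.08) = 0.2915
−0.18·log₂(0.18) = 0.4453
−0.21·log₂(0.21) = 0.4728
Sum ≈ 2.4223 → 2.4223 bits.

2.4223 bits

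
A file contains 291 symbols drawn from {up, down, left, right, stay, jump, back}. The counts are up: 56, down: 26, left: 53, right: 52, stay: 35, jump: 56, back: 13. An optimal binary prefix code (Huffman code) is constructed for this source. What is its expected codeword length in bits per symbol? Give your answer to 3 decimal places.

Probabilities are the counts divided by 291.
Repeatedly combine the two least-probable nodes; the expected code length is the sum of the merged weights.
merge 13/291 + 26/291 → 13/97
merge 35/291 + 13/97 → 74/291
merge 52/291 + 53/291 → 35/97
merge 56/291 + 56/291 → 112/291
merge 74/291 + 35/97 → 179/291
merge 112/291 + 179/291 → 1
L = 13/97 + 74/291 + 35/97 + 112/291 + 179/291 + 1 = 800/291 ≈ 2.749 bits/symbol.

2.749 bits/symbol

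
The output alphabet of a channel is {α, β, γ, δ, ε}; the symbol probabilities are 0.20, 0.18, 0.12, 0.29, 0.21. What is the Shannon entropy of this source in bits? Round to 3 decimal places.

H = −Σ pᵢ log₂ pᵢ.
−0.20·log₂(0.20) = 0.4644
−0.18·log₂(0.18) = 0.4453
−0.12·log₂(0.12) = 0.3671
−0.29·log₂(0.29) = 0.5179
−0.21·log₂(0.21) = 0.4728
Sum ≈ 2.2675 → 2.267 bits.

2.267 bits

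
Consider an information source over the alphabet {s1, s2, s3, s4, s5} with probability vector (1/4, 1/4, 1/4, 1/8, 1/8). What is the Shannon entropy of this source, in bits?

2.25 bits

Each probability is a power of 1/2, so log₂(1/p) is an integer.
H = Σ p·log₂(1/p) = 1/4·2 + 1/4·2 + 1/4·2 + 1/8·3 + 1/8·3 = 2.25 bits.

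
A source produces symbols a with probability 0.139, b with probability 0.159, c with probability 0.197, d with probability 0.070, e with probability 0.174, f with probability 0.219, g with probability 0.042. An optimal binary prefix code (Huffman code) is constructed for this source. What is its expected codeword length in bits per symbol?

Repeatedly combine the two least-probable nodes; the expected code length is the sum of the merged weights.
merge 21/500 + 7/100 → 14/125
merge 14/125 + 139/1000 → 251/1000
merge 159/1000 + 87/500 → 333/1000
merge 197/1000 + 219/1000 → 52/125
merge 251/1000 + 333/1000 → 73/125
merge 52/125 + 73/125 → 1
L = 14/125 + 251/1000 + 333/1000 + 52/125 + 73/125 + 1 = 337/125 = 2.696 bits/symbol.

2.696 bits/symbol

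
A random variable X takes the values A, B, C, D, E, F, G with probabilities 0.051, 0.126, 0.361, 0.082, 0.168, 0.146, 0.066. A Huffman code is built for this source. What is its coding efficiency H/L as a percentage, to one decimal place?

Entropy H = −Σ p log₂ p ≈ 2.5185 bits.
Huffman merges: 51/1000+33/500→117/1000; 41/500+117/1000→199/1000; 63/500+73/500→34/125; 21/125+199/1000→367/1000; 34/125+361/1000→633/1000; 367/1000+633/1000→1. L = 647/250 ≈ 2.5880.
Efficiency = H/L = 2.5185/2.5880 = 97.3%.

97.3%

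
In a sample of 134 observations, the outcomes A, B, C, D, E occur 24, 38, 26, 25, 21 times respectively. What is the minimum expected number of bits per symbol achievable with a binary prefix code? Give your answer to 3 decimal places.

Probabilities are the counts divided by 134.
Repeatedly combine the two least-probable nodes; the expected code length is the sum of the merged weights.
merge 21/134 + 12/67 → 45/134
merge 25/134 + 13/67 → 51/134
merge 19/67 + 45/134 → 83/134
merge 51/134 + 83/134 → 1
L = 45/134 + 51/134 + 83/134 + 1 = 313/134 ≈ 2.336 bits/symbol.

2.336 bits/symbol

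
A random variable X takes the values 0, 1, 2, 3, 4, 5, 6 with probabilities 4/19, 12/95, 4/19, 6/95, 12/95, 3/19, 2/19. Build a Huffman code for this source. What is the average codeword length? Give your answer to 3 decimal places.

Repeatedly combine the two least-probable nodes; the expected code length is the sum of the merged weights.
merge 6/95 + 2/19 → 16/95
merge 12/95 + 12/95 → 24/95
merge 3/19 + 16/95 → 31/95
merge 4/19 + 4/19 → 8/19
merge 24/95 + 31/95 → 11/19
merge 8/19 + 11/19 → 1
L = 16/95 + 24/95 + 31/95 + 8/19 + 11/19 + 1 = 261/95 ≈ 2.747 bits/symbol.

2.747 bits/symbol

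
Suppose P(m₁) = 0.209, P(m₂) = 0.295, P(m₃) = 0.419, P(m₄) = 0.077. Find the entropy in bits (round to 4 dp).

1.8022 bits

H = −Σ pᵢ log₂ pᵢ.
−0.209·log₂(0.209) = 0.4720
−0.295·log₂(0.295) = 0.5196
−0.419·log₂(0.419) = 0.5258
−0.077·log₂(0.077) = 0.2848
Sum ≈ 1.8022 → 1.8022 bits.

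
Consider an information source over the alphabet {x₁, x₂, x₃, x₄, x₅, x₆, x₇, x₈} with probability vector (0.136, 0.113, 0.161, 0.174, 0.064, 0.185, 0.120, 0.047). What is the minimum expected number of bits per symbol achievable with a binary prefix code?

Repeatedly combine the two least-probable nodes; the expected code length is the sum of the merged weights.
merge 47/1000 + 8/125 → 111/1000
merge 111/1000 + 113/1000 → 28/125
merge 3/25 + 17/125 → 32/125
merge 161/1000 + 87/500 → 67/200
merge 37/200 + 28/125 → 409/1000
merge 32/125 + 67/200 → 591/1000
merge 409/1000 + 591/1000 → 1
L = 111/1000 + 28/125 + 32/125 + 67/200 + 409/1000 + 591/1000 + 1 = 1463/500 = 2.926 bits/symbol.

2.926 bits/symbol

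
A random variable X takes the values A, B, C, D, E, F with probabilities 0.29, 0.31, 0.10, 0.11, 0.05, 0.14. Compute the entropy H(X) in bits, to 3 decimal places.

H = −Σ pᵢ log₂ pᵢ.
−0.29·log₂(0.29) = 0.5179
−0.31·log₂(0.31) = 0.5238
−0.10·log₂(0.10) = 0.3322
−0.11·log₂(0.11) = 0.3503
−0.05·log₂(0.05) = 0.2161
−0.14·log₂(0.14) = 0.3971
Sum ≈ 2.3374 → 2.337 bits.

2.337 bits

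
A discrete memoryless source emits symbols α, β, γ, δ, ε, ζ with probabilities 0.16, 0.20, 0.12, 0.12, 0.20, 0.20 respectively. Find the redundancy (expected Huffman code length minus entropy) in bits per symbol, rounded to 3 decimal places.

0.050 bits

Entropy H = −Σ p log₂ p ≈ 2.5503 bits.
Huffman merges: 3/25+3/25→6/25; 4/25+1/5→9/25; 1/5+1/5→2/5; 6/25+9/25→3/5; 2/5+3/5→1. L = 13/5 ≈ 2.6000.
L − H = 2.6000 − 2.5503 = 0.050 bits.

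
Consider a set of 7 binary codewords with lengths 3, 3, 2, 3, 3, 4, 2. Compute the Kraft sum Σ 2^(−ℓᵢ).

With common denominator 2^4 = 16: Σ 2^(−ℓᵢ) = 2/16 + 2/16 + 4/16 + 2/16 + 2/16 + 1/16 + 4/16 = 17/16 = 1.0625.

1.0625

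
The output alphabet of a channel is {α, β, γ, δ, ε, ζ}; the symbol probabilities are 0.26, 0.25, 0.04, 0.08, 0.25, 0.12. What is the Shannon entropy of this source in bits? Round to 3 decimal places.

2.350 bits

H = −Σ pᵢ log₂ pᵢ.
−0.26·log₂(0.26) = 0.5053
−0.25·log₂(0.25) = 0.5000
−0.04·log₂(0.04) = 0.1858
−0.08·log₂(0.08) = 0.2915
−0.25·log₂(0.25) = 0.5000
−0.12·log₂(0.12) = 0.3671
Sum ≈ 2.3496 → 2.350 bits.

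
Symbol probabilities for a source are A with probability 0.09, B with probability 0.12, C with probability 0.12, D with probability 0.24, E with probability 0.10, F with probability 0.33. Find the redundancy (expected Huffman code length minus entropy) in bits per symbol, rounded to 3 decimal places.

0.029 bits

Entropy H = −Σ p log₂ p ≈ 2.4009 bits.
Huffman merges: 9/100+1/10→19/100; 3/25+3/25→6/25; 19/100+6/25→43/100; 6/25+33/100→57/100; 43/100+57/100→1. L = 243/100 ≈ 2.4300.
L − H = 2.4300 − 2.4009 = 0.029 bits.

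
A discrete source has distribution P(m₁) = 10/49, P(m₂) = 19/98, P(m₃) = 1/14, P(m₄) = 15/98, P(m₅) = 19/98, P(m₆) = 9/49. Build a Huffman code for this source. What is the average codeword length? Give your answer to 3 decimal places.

2.602 bits/symbol

Repeatedly combine the two least-probable nodes; the expected code length is the sum of the merged weights.
merge 1/14 + 15/98 → 11/49
merge 9/49 + 19/98 → 37/98
merge 19/98 + 10/49 → 39/98
merge 11/49 + 37/98 → 59/98
merge 39/98 + 59/98 → 1
L = 11/49 + 37/98 + 39/98 + 59/98 + 1 = 255/98 ≈ 2.602 bits/symbol.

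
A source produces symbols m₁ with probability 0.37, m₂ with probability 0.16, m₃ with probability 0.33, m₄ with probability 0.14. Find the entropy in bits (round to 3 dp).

H = −Σ pᵢ log₂ pᵢ.
−0.37·log₂(0.37) = 0.5307
−0.16·log₂(0.16) = 0.4230
−0.33·log₂(0.33) = 0.5278
−0.14·log₂(0.14) = 0.3971
Sum ≈ 1.8787 → 1.879 bits.

1.879 bits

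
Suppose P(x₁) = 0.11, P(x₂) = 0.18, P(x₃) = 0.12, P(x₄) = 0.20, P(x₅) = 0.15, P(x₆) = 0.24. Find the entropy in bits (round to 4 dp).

H = −Σ pᵢ log₂ pᵢ.
−0.11·log₂(0.11) = 0.3503
−0.18·log₂(0.18) = 0.4453
−0.12·log₂(0.12) = 0.3671
−0.20·log₂(0.20) = 0.4644
−0.15·log₂(0.15) = 0.4105
−0.24·log₂(0.24) = 0.4941
Sum ≈ 2.5317 → 2.5317 bits.

2.5317 bits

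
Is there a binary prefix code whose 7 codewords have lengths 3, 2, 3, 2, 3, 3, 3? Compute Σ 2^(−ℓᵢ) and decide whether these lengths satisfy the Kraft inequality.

1.125; no

With common denominator 2^3 = 8: Σ 2^(−ℓᵢ) = 1/8 + 2/8 + 1/8 + 2/8 + 1/8 + 1/8 + 1/8 = 9/8 = 1.125.
Kraft's inequality requires Σ ≤ 1; here Σ = 1.125 > 1, so no such prefix code exists.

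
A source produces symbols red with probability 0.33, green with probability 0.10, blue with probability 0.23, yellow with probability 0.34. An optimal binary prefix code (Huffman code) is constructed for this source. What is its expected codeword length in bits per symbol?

1.99 bits/symbol

Repeatedly combine the two least-probable nodes; the expected code length is the sum of the merged weights.
merge 1/10 + 23/100 → 33/100
merge 33/100 + 33/100 → 33/50
merge 17/50 + 33/50 → 1
L = 33/100 + 33/50 + 1 = 199/100 = 1.99 bits/symbol.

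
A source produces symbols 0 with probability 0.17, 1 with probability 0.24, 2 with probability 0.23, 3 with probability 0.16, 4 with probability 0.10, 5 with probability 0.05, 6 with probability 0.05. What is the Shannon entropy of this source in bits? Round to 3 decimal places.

H = −Σ pᵢ log₂ pᵢ.
−0.17·log₂(0.17) = 0.4346
−0.24·log₂(0.24) = 0.4941
−0.23·log₂(0.23) = 0.4877
−0.16·log₂(0.16) = 0.4230
−0.10·log₂(0.10) = 0.3322
−0.05·log₂(0.05) = 0.2161
−0.05·log₂(0.05) = 0.2161
Sum ≈ 2.6038 → 2.604 bits.

2.604 bits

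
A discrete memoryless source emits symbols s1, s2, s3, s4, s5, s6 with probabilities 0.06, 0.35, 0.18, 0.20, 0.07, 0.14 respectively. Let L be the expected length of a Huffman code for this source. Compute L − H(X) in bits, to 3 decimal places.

0.051 bits

Entropy H = −Σ p log₂ p ≈ 2.3490 bits.
Huffman merges: 3/50+7/100→13/100; 13/100+7/50→27/100; 9/50+1/5→19/50; 27/100+7/20→31/50; 19/50+31/50→1. L = 12/5 ≈ 2.4000.
L − H = 2.4000 − 2.3490 = 0.051 bits.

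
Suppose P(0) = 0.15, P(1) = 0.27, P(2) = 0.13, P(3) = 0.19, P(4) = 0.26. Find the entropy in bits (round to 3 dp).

H = −Σ pᵢ log₂ pᵢ.
−0.15·log₂(0.15) = 0.4105
−0.27·log₂(0.27) = 0.5100
−0.13·log₂(0.13) = 0.3826
−0.19·log₂(0.19) = 0.4552
−0.26·log₂(0.26) = 0.5053
Sum ≈ 2.2637 → 2.264 bits.

2.264 bits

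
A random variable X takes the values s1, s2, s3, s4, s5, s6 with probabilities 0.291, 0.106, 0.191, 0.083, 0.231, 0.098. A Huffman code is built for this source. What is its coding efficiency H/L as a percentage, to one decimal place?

98.6%

Entropy H = −Σ p log₂ p ≈ 2.4324 bits.
Huffman merges: 83/1000+49/500→181/1000; 53/500+181/1000→287/1000; 191/1000+231/1000→211/500; 287/1000+291/1000→289/500; 211/500+289/500→1. L = 617/250 ≈ 2.4680.
Efficiency = H/L = 2.4324/2.4680 = 98.6%.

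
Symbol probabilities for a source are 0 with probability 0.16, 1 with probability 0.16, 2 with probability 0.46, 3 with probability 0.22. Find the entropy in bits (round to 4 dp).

H = −Σ pᵢ log₂ pᵢ.
−0.16·log₂(0.16) = 0.4230
−0.16·log₂(0.16) = 0.4230
−0.46·log₂(0.46) = 0.5153
−0.22·log₂(0.22) = 0.4806
Sum ≈ 1.8419 → 1.8419 bits.

1.8419 bits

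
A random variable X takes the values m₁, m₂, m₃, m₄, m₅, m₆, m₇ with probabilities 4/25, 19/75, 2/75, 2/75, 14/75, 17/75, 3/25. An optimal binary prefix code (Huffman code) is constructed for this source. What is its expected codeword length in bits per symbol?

Repeatedly combine the two least-probable nodes; the expected code length is the sum of the merged weights.
merge 2/75 + 2/75 → 4/75
merge 4/75 + 3/25 → 13/75
merge 4/25 + 13/75 → 1/3
merge 14/75 + 17/75 → 31/75
merge 19/75 + 1/3 → 44/75
merge 31/75 + 44/75 → 1
L = 4/75 + 13/75 + 1/3 + 31/75 + 44/75 + 1 = 64/25 = 2.56 bits/symbol.

2.56 bits/symbol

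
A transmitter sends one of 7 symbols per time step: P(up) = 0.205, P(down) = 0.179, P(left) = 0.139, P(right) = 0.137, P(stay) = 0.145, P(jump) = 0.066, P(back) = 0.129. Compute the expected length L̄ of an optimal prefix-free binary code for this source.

Repeatedly combine the two least-probable nodes; the expected code length is the sum of the merged weights.
merge 33/500 + 129/1000 → 39/200
merge 137/1000 + 139/1000 → 69/250
merge 29/200 + 179/1000 → 81/250
merge 39/200 + 41/200 → 2/5
merge 69/250 + 81/250 → 3/5
merge 2/5 + 3/5 → 1
L = 39/200 + 69/250 + 81/250 + 2/5 + 3/5 + 1 = 559/200 = 2.795 bits/symbol.

2.795 bits/symbol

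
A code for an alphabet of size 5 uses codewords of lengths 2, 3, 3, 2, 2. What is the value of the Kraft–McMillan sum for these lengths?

With common denominator 2^3 = 8: Σ 2^(−ℓᵢ) = 2/8 + 1/8 + 1/8 + 2/8 + 2/8 = 8/8 = 1.

1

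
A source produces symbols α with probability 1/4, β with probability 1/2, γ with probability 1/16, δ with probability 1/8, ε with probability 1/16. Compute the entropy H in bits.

Each probability is a power of 1/2, so log₂(1/p) is an integer.
H = Σ p·log₂(1/p) = 1/4·2 + 1/2·1 + 1/16·4 + 1/8·3 + 1/16·4 = 1.875 bits.

1.875 bits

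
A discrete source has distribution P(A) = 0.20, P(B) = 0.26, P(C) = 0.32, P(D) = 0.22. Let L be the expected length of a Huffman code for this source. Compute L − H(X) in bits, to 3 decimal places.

Entropy H = −Σ p log₂ p ≈ 1.9763 bits.
Huffman merges: 1/5+11/50→21/50; 13/50+8/25→29/50; 21/50+29/50→1. L = 2 ≈ 2.0000.
L − H = 2.0000 − 1.9763 = 0.024 bits.

0.024 bits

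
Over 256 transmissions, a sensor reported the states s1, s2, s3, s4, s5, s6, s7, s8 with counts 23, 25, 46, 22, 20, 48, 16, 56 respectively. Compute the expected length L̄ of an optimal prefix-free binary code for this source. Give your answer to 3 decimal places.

2.910 bits/symbol

Probabilities are the counts divided by 256.
Repeatedly combine the two least-probable nodes; the expected code length is the sum of the merged weights.
merge 1/16 + 5/64 → 9/64
merge 11/128 + 23/256 → 45/256
merge 25/256 + 9/64 → 61/256
merge 45/256 + 23/128 → 91/256
merge 3/16 + 7/32 → 13/32
merge 61/256 + 91/256 → 19/32
merge 13/32 + 19/32 → 1
L = 9/64 + 45/256 + 61/256 + 91/256 + 13/32 + 19/32 + 1 = 745/256 ≈ 2.910 bits/symbol.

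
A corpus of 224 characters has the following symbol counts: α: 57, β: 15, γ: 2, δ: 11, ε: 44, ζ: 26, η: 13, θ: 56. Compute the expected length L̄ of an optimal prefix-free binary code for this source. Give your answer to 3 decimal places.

Probabilities are the counts divided by 224.
Repeatedly combine the two least-probable nodes; the expected code length is the sum of the merged weights.
merge 1/112 + 11/224 → 13/224
merge 13/224 + 13/224 → 13/112
merge 15/224 + 13/112 → 41/224
merge 13/112 + 41/224 → 67/224
merge 11/56 + 1/4 → 25/56
merge 57/224 + 67/224 → 31/56
merge 25/56 + 31/56 → 1
L = 13/224 + 13/112 + 41/224 + 67/224 + 25/56 + 31/56 + 1 = 85/32 ≈ 2.656 bits/symbol.

2.656 bits/symbol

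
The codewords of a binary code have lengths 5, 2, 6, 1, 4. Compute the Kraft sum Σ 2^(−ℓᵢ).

With common denominator 2^6 = 64: Σ 2^(−ℓᵢ) = 2/64 + 16/64 + 1/64 + 32/64 + 4/64 = 55/64 = 0.859375.

0.859375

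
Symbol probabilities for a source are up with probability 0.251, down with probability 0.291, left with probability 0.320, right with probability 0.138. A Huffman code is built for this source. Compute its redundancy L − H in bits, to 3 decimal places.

Entropy H = −Σ p log₂ p ≈ 1.9391 bits.
Huffman merges: 69/500+251/1000→389/1000; 291/1000+8/25→611/1000; 389/1000+611/1000→1. L = 2 ≈ 2.0000.
L − H = 2.0000 − 1.9391 = 0.061 bits.

0.061 bits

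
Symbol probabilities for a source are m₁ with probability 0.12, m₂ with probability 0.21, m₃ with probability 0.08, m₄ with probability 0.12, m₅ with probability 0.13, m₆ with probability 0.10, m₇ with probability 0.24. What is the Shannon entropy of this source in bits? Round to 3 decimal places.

H = −Σ pᵢ log₂ pᵢ.
−0.12·log₂(0.12) = 0.3671
−0.21·log₂(0.21) = 0.4728
−0.08·log₂(0.08) = 0.2915
−0.12·log₂(0.12) = 0.3671
−0.13·log₂(0.13) = 0.3826
−0.10·log₂(0.10) = 0.3322
−0.24·log₂(0.24) = 0.4941
Sum ≈ 2.7074 → 2.707 bits.

2.707 bits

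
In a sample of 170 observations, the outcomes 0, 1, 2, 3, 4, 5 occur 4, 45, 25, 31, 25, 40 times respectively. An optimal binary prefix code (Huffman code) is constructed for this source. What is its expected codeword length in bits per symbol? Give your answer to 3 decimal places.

Probabilities are the counts divided by 170.
Repeatedly combine the two least-probable nodes; the expected code length is the sum of the merged weights.
merge 2/85 + 5/34 → 29/170
merge 5/34 + 29/170 → 27/85
merge 31/170 + 4/17 → 71/170
merge 9/34 + 27/85 → 99/170
merge 71/170 + 99/170 → 1
L = 29/170 + 27/85 + 71/170 + 99/170 + 1 = 423/170 ≈ 2.488 bits/symbol.

2.488 bits/symbol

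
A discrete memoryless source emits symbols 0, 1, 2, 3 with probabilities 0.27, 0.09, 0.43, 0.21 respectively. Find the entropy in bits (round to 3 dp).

1.819 bits

H = −Σ pᵢ log₂ pᵢ.
−0.27·log₂(0.27) = 0.5100
−0.09·log₂(0.09) = 0.3127
−0.43·log₂(0.43) = 0.5236
−0.21·log₂(0.21) = 0.4728
Sum ≈ 1.8191 → 1.819 bits.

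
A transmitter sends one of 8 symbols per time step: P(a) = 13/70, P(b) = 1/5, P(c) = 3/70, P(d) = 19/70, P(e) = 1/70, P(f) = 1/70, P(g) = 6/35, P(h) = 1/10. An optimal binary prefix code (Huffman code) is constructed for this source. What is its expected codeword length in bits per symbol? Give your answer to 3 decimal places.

Repeatedly combine the two least-probable nodes; the expected code length is the sum of the merged weights.
merge 1/70 + 1/70 → 1/35
merge 1/35 + 3/70 → 1/14
merge 1/14 + 1/10 → 6/35
merge 6/35 + 6/35 → 12/35
merge 13/70 + 1/5 → 27/70
merge 19/70 + 12/35 → 43/70
merge 27/70 + 43/70 → 1
L = 1/35 + 1/14 + 6/35 + 12/35 + 27/70 + 43/70 + 1 = 183/70 ≈ 2.614 bits/symbol.

2.614 bits/symbol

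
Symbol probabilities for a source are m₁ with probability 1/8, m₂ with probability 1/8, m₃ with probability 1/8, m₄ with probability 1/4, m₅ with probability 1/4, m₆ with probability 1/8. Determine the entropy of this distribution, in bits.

Each probability is a power of 1/2, so log₂(1/p) is an integer.
H = Σ p·log₂(1/p) = 1/8·3 + 1/8·3 + 1/8·3 + 1/4·2 + 1/4·2 + 1/8·3 = 2.5 bits.

2.5 bits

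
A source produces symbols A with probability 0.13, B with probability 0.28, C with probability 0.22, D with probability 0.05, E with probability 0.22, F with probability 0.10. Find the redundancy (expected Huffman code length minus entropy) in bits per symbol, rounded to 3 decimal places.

Entropy H = −Σ p log₂ p ≈ 2.4063 bits.
Huffman merges: 1/20+1/10→3/20; 13/100+3/20→7/25; 11/50+11/50→11/25; 7/25+7/25→14/25; 11/25+14/25→1. L = 243/100 ≈ 2.4300.
L − H = 2.4300 − 2.4063 = 0.024 bits.

0.024 bits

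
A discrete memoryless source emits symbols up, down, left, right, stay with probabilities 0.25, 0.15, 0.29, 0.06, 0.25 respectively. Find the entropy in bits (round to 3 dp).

H = −Σ pᵢ log₂ pᵢ.
−0.25·log₂(0.25) = 0.5000
−0.15·log₂(0.15) = 0.4105
−0.29·log₂(0.29) = 0.5179
−0.06·log₂(0.06) = 0.2435
−0.25·log₂(0.25) = 0.5000
Sum ≈ 2.1720 → 2.172 bits.

2.172 bits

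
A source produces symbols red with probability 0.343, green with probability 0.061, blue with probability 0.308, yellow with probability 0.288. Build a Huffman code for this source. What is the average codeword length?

Repeatedly combine the two least-probable nodes; the expected code length is the sum of the merged weights.
merge 61/1000 + 36/125 → 349/1000
merge 77/250 + 343/1000 → 651/1000
merge 349/1000 + 651/1000 → 1
L = 349/1000 + 651/1000 + 1 = 2 bits/symbol.

2 bits/symbol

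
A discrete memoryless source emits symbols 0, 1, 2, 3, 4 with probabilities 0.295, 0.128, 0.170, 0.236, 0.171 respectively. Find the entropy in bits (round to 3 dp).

2.261 bits

H = −Σ pᵢ log₂ pᵢ.
−0.295·log₂(0.295) = 0.5196
−0.128·log₂(0.128) = 0.3796
−0.170·log₂(0.170) = 0.4346
−0.236·log₂(0.236) = 0.4916
−0.171·log₂(0.171) = 0.4357
Sum ≈ 2.2611 → 2.261 bits.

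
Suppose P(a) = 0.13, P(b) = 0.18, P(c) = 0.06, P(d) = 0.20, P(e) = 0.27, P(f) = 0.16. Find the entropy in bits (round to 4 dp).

2.4689 bits

H = −Σ pᵢ log₂ pᵢ.
−0.13·log₂(0.13) = 0.3826
−0.18·log₂(0.18) = 0.4453
−0.06·log₂(0.06) = 0.2435
−0.20·log₂(0.20) = 0.4644
−0.27·log₂(0.27) = 0.5100
−0.16·log₂(0.16) = 0.4230
Sum ≈ 2.4689 → 2.4689 bits.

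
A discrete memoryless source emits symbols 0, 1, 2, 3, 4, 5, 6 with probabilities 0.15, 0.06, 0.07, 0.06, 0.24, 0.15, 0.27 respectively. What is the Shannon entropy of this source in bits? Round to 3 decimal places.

2.581 bits

H = −Σ pᵢ log₂ pᵢ.
−0.15·log₂(0.15) = 0.4105
−0.06·log₂(0.06) = 0.2435
−0.07·log₂(0.07) = 0.2686
−0.06·log₂(0.06) = 0.2435
−0.24·log₂(0.24) = 0.4941
−0.15·log₂(0.15) = 0.4105
−0.27·log₂(0.27) = 0.5100
Sum ≈ 2.5809 → 2.581 bits.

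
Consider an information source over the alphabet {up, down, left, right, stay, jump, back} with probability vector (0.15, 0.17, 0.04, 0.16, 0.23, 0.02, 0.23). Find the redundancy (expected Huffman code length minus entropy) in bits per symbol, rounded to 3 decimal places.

Entropy H = −Σ p log₂ p ≈ 2.5421 bits.
Huffman merges: 1/50+1/25→3/50; 3/50+3/20→21/100; 4/25+17/100→33/100; 21/100+23/100→11/25; 23/100+33/100→14/25; 11/25+14/25→1. L = 13/5 ≈ 2.6000.
L − H = 2.6000 − 2.5421 = 0.058 bits.

0.058 bits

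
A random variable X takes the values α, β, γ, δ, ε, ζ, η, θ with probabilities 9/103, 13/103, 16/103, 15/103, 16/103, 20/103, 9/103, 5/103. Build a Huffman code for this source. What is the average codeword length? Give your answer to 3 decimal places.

Repeatedly combine the two least-probable nodes; the expected code length is the sum of the merged weights.
merge 5/103 + 9/103 → 14/103
merge 9/103 + 13/103 → 22/103
merge 14/103 + 15/103 → 29/103
merge 16/103 + 16/103 → 32/103
merge 20/103 + 22/103 → 42/103
merge 29/103 + 32/103 → 61/103
merge 42/103 + 61/103 → 1
L = 14/103 + 22/103 + 29/103 + 32/103 + 42/103 + 61/103 + 1 = 303/103 ≈ 2.942 bits/symbol.

2.942 bits/symbol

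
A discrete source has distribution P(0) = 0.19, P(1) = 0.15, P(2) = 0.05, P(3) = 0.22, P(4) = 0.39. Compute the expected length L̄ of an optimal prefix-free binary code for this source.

Repeatedly combine the two least-probable nodes; the expected code length is the sum of the merged weights.
merge 1/20 + 3/20 → 1/5
merge 19/100 + 1/5 → 39/100
merge 11/50 + 39/100 → 61/100
merge 39/100 + 61/100 → 1
L = 1/5 + 39/100 + 61/100 + 1 = 11/5 = 2.2 bits/symbol.

2.2 bits/symbol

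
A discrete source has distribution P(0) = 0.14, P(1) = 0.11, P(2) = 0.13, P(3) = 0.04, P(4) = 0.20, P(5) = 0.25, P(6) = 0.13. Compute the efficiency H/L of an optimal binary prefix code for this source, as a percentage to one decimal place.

Entropy H = −Σ p log₂ p ≈ 2.6628 bits.
Huffman merges: 1/25+11/100→3/20; 13/100+13/100→13/50; 7/50+3/20→29/100; 1/5+1/4→9/20; 13/50+29/100→11/20; 9/20+11/20→1. L = 27/10 ≈ 2.7000.
Efficiency = H/L = 2.6628/2.7000 = 98.6%.

98.6%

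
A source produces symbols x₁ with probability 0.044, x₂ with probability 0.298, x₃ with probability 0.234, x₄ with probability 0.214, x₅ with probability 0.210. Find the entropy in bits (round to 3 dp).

2.158 bits

H = −Σ pᵢ log₂ pᵢ.
−0.044·log₂(0.044) = 0.1983
−0.298·log₂(0.298) = 0.5205
−0.234·log₂(0.234) = 0.4903
−0.214·log₂(0.214) = 0.4760
−0.210·log₂(0.210) = 0.4728
Sum ≈ 2.1579 → 2.158 bits.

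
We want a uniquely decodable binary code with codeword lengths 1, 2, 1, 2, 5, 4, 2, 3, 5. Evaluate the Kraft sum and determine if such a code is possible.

With common denominator 2^5 = 32: Σ 2^(−ℓᵢ) = 16/32 + 8/32 + 16/32 + 8/32 + 1/32 + 2/32 + 8/32 + 4/32 + 1/32 = 64/32 = 2.
Kraft's inequality requires Σ ≤ 1; here Σ = 2 > 1, so no such prefix code exists.

2; no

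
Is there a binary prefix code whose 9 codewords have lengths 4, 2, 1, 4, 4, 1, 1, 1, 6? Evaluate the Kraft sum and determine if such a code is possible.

With common denominator 2^6 = 64: Σ 2^(−ℓᵢ) = 4/64 + 16/64 + 32/64 + 4/64 + 4/64 + 32/64 + 32/64 + 32/64 + 1/64 = 157/64 = 2.453125.
Kraft's inequality requires Σ ≤ 1; here Σ = 2.453125 > 1, so no such prefix code exists.

2.453125; no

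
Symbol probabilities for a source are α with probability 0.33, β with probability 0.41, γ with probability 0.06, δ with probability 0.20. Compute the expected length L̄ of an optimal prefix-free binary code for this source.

Repeatedly combine the two least-probable nodes; the expected code length is the sum of the merged weights.
merge 3/50 + 1/5 → 13/50
merge 13/50 + 33/100 → 59/100
merge 41/100 + 59/100 → 1
L = 13/50 + 59/100 + 1 = 37/20 = 1.85 bits/symbol.

1.85 bits/symbol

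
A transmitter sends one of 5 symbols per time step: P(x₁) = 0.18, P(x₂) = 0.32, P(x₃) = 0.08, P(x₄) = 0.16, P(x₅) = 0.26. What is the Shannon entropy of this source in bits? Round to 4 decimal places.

H = −Σ pᵢ log₂ pᵢ.
−0.18·log₂(0.18) = 0.4453
−0.32·log₂(0.32) = 0.5260
−0.08·log₂(0.08) = 0.2915
−0.16·log₂(0.16) = 0.4230
−0.26·log₂(0.26) = 0.5053
Sum ≈ 2.1912 → 2.1912 bits.

2.1912 bits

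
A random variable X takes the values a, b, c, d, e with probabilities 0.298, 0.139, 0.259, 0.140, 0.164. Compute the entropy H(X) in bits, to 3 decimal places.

2.246 bits

H = −Σ pᵢ log₂ pᵢ.
−0.298·log₂(0.298) = 0.5205
−0.139·log₂(0.139) = 0.3957
−0.259·log₂(0.259) = 0.5048
−0.140·log₂(0.140) = 0.3971
−0.164·log₂(0.164) = 0.4278
Sum ≈ 2.2458 → 2.246 bits.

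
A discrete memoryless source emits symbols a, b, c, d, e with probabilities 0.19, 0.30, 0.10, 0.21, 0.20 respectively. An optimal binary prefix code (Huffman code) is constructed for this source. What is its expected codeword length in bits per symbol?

2.29 bits/symbol

Repeatedly combine the two least-probable nodes; the expected code length is the sum of the merged weights.
merge 1/10 + 19/100 → 29/100
merge 1/5 + 21/100 → 41/100
merge 29/100 + 3/10 → 59/100
merge 41/100 + 59/100 → 1
L = 29/100 + 41/100 + 59/100 + 1 = 229/100 = 2.29 bits/symbol.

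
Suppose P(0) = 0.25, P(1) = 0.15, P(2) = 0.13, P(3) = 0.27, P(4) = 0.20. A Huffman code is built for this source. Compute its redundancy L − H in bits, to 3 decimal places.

Entropy H = −Σ p log₂ p ≈ 2.2676 bits.
Huffman merges: 13/100+3/20→7/25; 1/5+1/4→9/20; 27/100+7/25→11/20; 9/20+11/20→1. L = 57/25 ≈ 2.2800.
L − H = 2.2800 − 2.2676 = 0.012 bits.

0.012 bits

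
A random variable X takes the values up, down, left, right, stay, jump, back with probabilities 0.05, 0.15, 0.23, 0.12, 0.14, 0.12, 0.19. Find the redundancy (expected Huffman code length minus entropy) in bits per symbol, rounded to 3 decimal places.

0.049 bits

Entropy H = −Σ p log₂ p ≈ 2.7008 bits.
Huffman merges: 1/20+3/25→17/100; 3/25+7/50→13/50; 3/20+17/100→8/25; 19/100+23/100→21/50; 13/50+8/25→29/50; 21/50+29/50→1. L = 11/4 ≈ 2.7500.
L − H = 2.7500 − 2.7008 = 0.049 bits.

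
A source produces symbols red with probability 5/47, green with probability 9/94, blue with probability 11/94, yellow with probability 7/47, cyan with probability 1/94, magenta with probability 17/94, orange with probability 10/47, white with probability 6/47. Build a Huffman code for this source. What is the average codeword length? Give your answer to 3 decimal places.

Repeatedly combine the two least-probable nodes; the expected code length is the sum of the merged weights.
merge 1/94 + 9/94 → 5/47
merge 5/47 + 5/47 → 10/47
merge 11/94 + 6/47 → 23/94
merge 7/47 + 17/94 → 31/94
merge 10/47 + 10/47 → 20/47
merge 23/94 + 31/94 → 27/47
merge 20/47 + 27/47 → 1
L = 5/47 + 10/47 + 23/94 + 31/94 + 20/47 + 27/47 + 1 = 136/47 ≈ 2.894 bits/symbol.

2.894 bits/symbol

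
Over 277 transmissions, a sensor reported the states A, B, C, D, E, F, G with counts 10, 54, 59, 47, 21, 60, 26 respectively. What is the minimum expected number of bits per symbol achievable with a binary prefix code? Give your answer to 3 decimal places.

2.682 bits/symbol

Probabilities are the counts divided by 277.
Repeatedly combine the two least-probable nodes; the expected code length is the sum of the merged weights.
merge 10/277 + 21/277 → 31/277
merge 26/277 + 31/277 → 57/277
merge 47/277 + 54/277 → 101/277
merge 57/277 + 59/277 → 116/277
merge 60/277 + 101/277 → 161/277
merge 116/277 + 161/277 → 1
L = 31/277 + 57/277 + 101/277 + 116/277 + 161/277 + 1 = 743/277 ≈ 2.682 bits/symbol.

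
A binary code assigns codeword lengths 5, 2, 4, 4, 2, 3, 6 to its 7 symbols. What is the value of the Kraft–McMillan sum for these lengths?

0.796875

With common denominator 2^6 = 64: Σ 2^(−ℓᵢ) = 2/64 + 16/64 + 4/64 + 4/64 + 16/64 + 8/64 + 1/64 = 51/64 = 0.796875.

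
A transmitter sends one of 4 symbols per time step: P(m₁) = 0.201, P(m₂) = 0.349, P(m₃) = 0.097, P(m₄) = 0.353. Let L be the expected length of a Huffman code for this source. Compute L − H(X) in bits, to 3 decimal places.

0.093 bits

Entropy H = −Σ p log₂ p ≈ 1.8521 bits.
Huffman merges: 97/1000+201/1000→149/500; 149/500+349/1000→647/1000; 353/1000+647/1000→1. L = 389/200 ≈ 1.9450.
L − H = 1.9450 − 1.8521 = 0.093 bits.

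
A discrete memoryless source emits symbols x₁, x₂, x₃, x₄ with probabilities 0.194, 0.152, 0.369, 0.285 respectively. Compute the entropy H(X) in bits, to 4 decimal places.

1.9190 bits

H = −Σ pᵢ log₂ pᵢ.
−0.194·log₂(0.194) = 0.4590
−0.152·log₂(0.152) = 0.4131
−0.369·log₂(0.369) = 0.5307
−0.285·log₂(0.285) = 0.5161
Sum ≈ 1.9190 → 1.9190 bits.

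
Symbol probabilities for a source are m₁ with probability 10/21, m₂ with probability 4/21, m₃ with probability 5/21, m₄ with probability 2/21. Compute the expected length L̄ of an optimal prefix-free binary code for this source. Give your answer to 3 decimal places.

1.810 bits/symbol

Repeatedly combine the two least-probable nodes; the expected code length is the sum of the merged weights.
merge 2/21 + 4/21 → 2/7
merge 5/21 + 2/7 → 11/21
merge 10/21 + 11/21 → 1
L = 2/7 + 11/21 + 1 = 38/21 ≈ 1.810 bits/symbol.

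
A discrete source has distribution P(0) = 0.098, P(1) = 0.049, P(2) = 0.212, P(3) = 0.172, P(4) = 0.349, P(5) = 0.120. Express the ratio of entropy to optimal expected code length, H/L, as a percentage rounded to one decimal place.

97.3%

Entropy H = −Σ p log₂ p ≈ 2.3499 bits.
Huffman merges: 49/1000+49/500→147/1000; 3/25+147/1000→267/1000; 43/250+53/250→48/125; 267/1000+349/1000→77/125; 48/125+77/125→1. L = 1207/500 ≈ 2.4140.
Efficiency = H/L = 2.3499/2.4140 = 97.3%.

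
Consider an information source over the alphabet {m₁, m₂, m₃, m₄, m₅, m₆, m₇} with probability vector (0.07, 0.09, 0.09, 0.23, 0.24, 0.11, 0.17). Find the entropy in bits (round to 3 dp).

H = −Σ pᵢ log₂ pᵢ.
−0.07·log₂(0.07) = 0.2686
−0.09·log₂(0.09) = 0.3127
−0.09·log₂(0.09) = 0.3127
−0.23·log₂(0.23) = 0.4877
−0.24·log₂(0.24) = 0.4941
−0.11·log₂(0.11) = 0.3503
−0.17·log₂(0.17) = 0.4346
Sum ≈ 2.6605 → 2.661 bits.

2.661 bits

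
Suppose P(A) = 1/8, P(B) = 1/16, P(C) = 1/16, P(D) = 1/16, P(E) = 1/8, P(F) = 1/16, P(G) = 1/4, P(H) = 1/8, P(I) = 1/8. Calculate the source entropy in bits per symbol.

3 bits

Each probability is a power of 1/2, so log₂(1/p) is an integer.
H = Σ p·log₂(1/p) = 1/8·3 + 1/16·4 + 1/16·4 + 1/16·4 + 1/8·3 + 1/16·4 + 1/4·2 + 1/8·3 + 1/8·3 = 3 bits.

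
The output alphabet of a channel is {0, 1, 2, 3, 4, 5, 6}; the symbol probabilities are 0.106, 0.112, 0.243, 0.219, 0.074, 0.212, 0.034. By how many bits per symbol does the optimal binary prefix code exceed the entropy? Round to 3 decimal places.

Entropy H = −Σ p log₂ p ≈ 2.5910 bits.
Huffman merges: 17/500+37/500→27/250; 53/500+27/250→107/500; 14/125+53/250→81/250; 107/500+219/1000→433/1000; 243/1000+81/250→567/1000; 433/1000+567/1000→1. L = 1323/500 ≈ 2.6460.
L − H = 2.6460 − 2.5910 = 0.055 bits.

0.055 bits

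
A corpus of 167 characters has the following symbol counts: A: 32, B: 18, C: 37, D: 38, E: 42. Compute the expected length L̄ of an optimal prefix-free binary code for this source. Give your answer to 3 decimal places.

Probabilities are the counts divided by 167.
Repeatedly combine the two least-probable nodes; the expected code length is the sum of the merged weights.
merge 18/167 + 32/167 → 50/167
merge 37/167 + 38/167 → 75/167
merge 42/167 + 50/167 → 92/167
merge 75/167 + 92/167 → 1
L = 50/167 + 75/167 + 92/167 + 1 = 384/167 ≈ 2.299 bits/symbol.

2.299 bits/symbol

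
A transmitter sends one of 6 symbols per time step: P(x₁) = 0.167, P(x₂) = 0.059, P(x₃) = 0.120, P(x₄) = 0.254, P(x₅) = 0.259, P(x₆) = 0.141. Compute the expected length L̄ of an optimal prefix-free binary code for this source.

Repeatedly combine the two least-probable nodes; the expected code length is the sum of the merged weights.
merge 59/1000 + 3/25 → 179/1000
merge 141/1000 + 167/1000 → 77/250
merge 179/1000 + 127/500 → 433/1000
merge 259/1000 + 77/250 → 567/1000
merge 433/1000 + 567/1000 → 1
L = 179/1000 + 77/250 + 433/1000 + 567/1000 + 1 = 2487/1000 = 2.487 bits/symbol.

2.487 bits/symbol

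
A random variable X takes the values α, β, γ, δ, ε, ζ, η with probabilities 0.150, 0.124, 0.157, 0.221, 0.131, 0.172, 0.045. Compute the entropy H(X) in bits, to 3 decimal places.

2.707 bits

H = −Σ pᵢ log₂ pᵢ.
−0.150·log₂(0.150) = 0.4105
−0.124·log₂(0.124) = 0.3734
−0.157·log₂(0.157) = 0.4194
−0.221·log₂(0.221) = 0.4813
−0.131·log₂(0.131) = 0.3841
−0.172·log₂(0.172) = 0.4368
−0.045·log₂(0.045) = 0.2013
Sum ≈ 2.7069 → 2.707 bits.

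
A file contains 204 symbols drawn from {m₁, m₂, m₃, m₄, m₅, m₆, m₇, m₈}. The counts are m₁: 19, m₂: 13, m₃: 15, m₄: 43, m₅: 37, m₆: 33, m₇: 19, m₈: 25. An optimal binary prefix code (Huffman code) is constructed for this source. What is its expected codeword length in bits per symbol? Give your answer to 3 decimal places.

2.926 bits/symbol

Probabilities are the counts divided by 204.
Repeatedly combine the two least-probable nodes; the expected code length is the sum of the merged weights.
merge 13/204 + 5/68 → 7/51
merge 19/204 + 19/204 → 19/102
merge 25/204 + 7/51 → 53/204
merge 11/68 + 37/204 → 35/102
merge 19/102 + 43/204 → 27/68
merge 53/204 + 35/102 → 41/68
merge 27/68 + 41/68 → 1
L = 7/51 + 19/102 + 53/204 + 35/102 + 27/68 + 41/68 + 1 = 199/68 ≈ 2.926 bits/symbol.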